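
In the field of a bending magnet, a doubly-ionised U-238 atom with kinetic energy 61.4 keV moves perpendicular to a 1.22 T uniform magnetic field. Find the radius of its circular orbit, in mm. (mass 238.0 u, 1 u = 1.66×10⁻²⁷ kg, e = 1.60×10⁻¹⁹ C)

Convert the energy: K = 61.4 keV = 9.82×10^-15 J.
v = √(2K/m) = √(2·9.82×10^-15/3.95×10^-25) = 2.23×10^5 m/s.
r = mv/(qB) = (3.95×10^-25)(2.23×10^5) / [(2×1.60×10^-19)(1.22)] = 0.226 m.

r ≈ 226 mm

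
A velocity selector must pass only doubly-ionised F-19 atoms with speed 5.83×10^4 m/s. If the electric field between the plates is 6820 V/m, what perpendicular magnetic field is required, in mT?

B ≈ 117 mT

qE = qvB ⇒ B = E/v = (6820) / (5.83×10^4) = 0.117 T.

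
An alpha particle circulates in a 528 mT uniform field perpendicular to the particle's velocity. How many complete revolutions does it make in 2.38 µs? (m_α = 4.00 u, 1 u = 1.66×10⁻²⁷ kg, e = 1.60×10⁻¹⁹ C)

N = 9

T = 2πm/(qB) = 2π(6.64×10^-27) / [(2×1.60×10^-19)(0.528)] = 2.4692×10^-7 s.
N = t/T = 2.38×10^-6 / 2.4692×10^-7 ≈ 9.64, so 9 complete revolutions.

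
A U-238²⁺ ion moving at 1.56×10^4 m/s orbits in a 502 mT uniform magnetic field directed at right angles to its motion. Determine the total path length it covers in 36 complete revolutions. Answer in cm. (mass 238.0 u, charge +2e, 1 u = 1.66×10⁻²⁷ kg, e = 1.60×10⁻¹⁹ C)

L ≈ 868 cm

r = mv/(qB) = 0.0384 m, so one revolution covers 2πr = 0.241 m.
In 36 revolutions: L = 36·2πr = 8.68 m.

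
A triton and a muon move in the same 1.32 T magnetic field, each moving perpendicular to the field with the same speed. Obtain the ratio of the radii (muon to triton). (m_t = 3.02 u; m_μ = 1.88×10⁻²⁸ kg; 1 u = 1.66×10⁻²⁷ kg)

ratio ≈ 0.0375

r = mv/(qB) ⇒ at equal v, r ∝ m/q.
r_{muon}/r_{triton} = 0.0375.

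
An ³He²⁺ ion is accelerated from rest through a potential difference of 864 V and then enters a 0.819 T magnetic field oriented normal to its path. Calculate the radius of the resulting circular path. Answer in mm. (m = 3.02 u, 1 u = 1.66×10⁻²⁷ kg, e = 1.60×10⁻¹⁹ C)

r ≈ 6.35 mm

The kinetic energy gained is K = qV = (2×1.60×10^-19)(864) = 2.76×10^-16 J.
v = √(2K/m) = 3.32×10^5 m/s.
r = mv/(qB) = (5.01×10^-27)(3.32×10^5) / [(2×1.60×10^-19)(0.819)] = 6.35×10^-3 m.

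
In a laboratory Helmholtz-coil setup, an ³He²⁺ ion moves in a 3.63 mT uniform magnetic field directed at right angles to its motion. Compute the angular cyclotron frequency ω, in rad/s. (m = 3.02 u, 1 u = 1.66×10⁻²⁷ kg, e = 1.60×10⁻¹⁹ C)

ω = qB/m = (2×1.60×10^-19)(3.63×10^-3) / (5.01×10^-27) = 2.32×10^5 rad/s.

ω ≈ 2.32×10^5 rad/s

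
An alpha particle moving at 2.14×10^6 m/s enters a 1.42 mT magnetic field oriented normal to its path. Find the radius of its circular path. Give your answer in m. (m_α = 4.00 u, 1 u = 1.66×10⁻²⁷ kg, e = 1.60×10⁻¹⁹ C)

r ≈ 31.3 m

The magnetic force provides the centripetal force: qvB = mv²/r, so r = mv/(qB).
r = (6.64×10^-27 kg)(2.14×10^6 m/s) / [(2×1.60×10^-19 C)(1.42×10^-3 T)] = 31.3 m.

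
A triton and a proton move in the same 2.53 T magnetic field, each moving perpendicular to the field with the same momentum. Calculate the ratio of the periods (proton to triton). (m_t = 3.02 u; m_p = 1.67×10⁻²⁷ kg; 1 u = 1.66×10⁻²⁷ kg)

ratio ≈ 0.333

T = 2πm/(qB) is independent of speed, so T₂/T₁ = (m₂/q₂)/(m₁/q₁).
T_{proton}/T_{triton} = (1.67×10^-27/1e) / (5.01×10^-27/1e) = 0.333.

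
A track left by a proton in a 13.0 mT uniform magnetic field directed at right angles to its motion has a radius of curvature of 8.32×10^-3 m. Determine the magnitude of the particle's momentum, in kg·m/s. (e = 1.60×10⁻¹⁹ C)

Since qvB = mv²/r, the momentum p = mv = qBr.
p = (1×1.60×10^-19)(0.0130)(8.32×10^-3) = 1.73×10^-23 kg·m/s.

p ≈ 1.73×10^-23 kg·m/s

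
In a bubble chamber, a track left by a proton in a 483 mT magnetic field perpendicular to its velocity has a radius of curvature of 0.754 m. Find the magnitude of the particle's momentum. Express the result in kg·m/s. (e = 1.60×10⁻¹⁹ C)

p ≈ 5.83×10^-20 kg·m/s

Since qvB = mv²/r, the momentum p = mv = qBr.
p = (1×1.60×10^-19)(0.483)(0.754) = 5.83×10^-20 kg·m/s.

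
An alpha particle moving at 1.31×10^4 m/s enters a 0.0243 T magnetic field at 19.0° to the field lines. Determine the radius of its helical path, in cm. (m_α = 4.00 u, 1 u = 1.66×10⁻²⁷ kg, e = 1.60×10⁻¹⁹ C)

Only the perpendicular component v⊥ = v sin19.0° = 4260 m/s is bent by the field.
r = m v⊥ /(qB) = (6.64×10^-27)(4260) / [(2×1.60×10^-19)(0.0243)] = 3.64×10^-3 m.

r ≈ 0.364 cm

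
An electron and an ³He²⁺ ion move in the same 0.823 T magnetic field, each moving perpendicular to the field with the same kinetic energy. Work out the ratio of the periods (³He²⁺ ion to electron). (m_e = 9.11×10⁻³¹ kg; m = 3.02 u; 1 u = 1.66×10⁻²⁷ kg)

T = 2πm/(qB) is independent of speed, so T₂/T₁ = (m₂/q₂)/(m₁/q₁).
T_{³He²⁺ ion}/T_{electron} = (5.01×10^-27/2e) / (9.11×10^-31/1e) = 2750.

ratio ≈ 2750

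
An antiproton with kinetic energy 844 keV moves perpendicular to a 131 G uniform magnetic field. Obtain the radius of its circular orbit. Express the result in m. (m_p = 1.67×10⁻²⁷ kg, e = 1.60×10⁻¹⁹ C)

r ≈ 10.1 m

Convert the energy: K = 844 keV = 1.35×10^-13 J.
v = √(2K/m) = √(2·1.35×10^-13/1.67×10^-27) = 1.27×10^7 m/s.
r = mv/(qB) = (1.67×10^-27)(1.27×10^7) / [(1×1.60×10^-19)(0.0131)] = 10.1 m.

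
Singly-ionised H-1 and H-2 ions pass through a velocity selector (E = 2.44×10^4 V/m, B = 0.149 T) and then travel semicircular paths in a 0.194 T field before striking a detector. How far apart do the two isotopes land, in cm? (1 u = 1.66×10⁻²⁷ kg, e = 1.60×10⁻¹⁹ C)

Δd ≈ 1.75 cm

Both emerge at v = E/B₁ = 1.64×10^5 m/s.
r = mv/(qB₂), so r₁ = 8.758×10^-3 m and r₂ = 0.01752 m, giving Δr = 8.76×10^-3 m.
After a semicircle each ion lands a diameter 2r from the entry slit, so the separation is 2Δr = 0.0175 m.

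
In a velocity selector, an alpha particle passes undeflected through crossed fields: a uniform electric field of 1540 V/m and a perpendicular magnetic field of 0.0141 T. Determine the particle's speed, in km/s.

For zero net force, qE = qvB, so v = E/B.
v = (1540) / (0.0141) = 1.09×10^5 m/s.

v ≈ 109 km/s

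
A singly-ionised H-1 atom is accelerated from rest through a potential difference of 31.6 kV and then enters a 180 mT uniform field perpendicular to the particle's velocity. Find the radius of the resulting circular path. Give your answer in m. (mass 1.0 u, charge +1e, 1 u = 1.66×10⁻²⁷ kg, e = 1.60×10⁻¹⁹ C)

The kinetic energy gained is K = qV = (1×1.60×10^-19)(3.16×10^4) = 5.06×10^-15 J.
v = √(2K/m) = 2.47×10^6 m/s.
r = mv/(qB) = (1.66×10^-27)(2.47×10^6) / [(1×1.60×10^-19)(0.180)] = 0.142 m.

r ≈ 0.142 m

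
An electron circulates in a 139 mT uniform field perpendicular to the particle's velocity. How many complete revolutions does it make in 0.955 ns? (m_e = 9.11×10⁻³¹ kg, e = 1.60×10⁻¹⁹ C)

T = 2πm/(qB) = 2π(9.11×10^-31) / [(1×1.60×10^-19)(0.139)] = 2.5737×10^-10 s.
N = t/T = 9.55×10^-10 / 2.5737×10^-10 ≈ 3.71, so 3 complete revolutions.

N = 3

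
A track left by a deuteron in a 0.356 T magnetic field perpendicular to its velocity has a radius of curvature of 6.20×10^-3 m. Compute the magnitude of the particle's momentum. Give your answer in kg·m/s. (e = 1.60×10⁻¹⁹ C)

Since qvB = mv²/r, the momentum p = mv = qBr.
p = (1×1.60×10^-19)(0.356)(6.20×10^-3) = 3.53×10^-22 kg·m/s.

p ≈ 3.53×10^-22 kg·m/s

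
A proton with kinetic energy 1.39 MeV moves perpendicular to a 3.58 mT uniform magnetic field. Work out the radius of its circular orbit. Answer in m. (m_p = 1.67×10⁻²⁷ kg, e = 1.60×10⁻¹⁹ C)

Convert the energy: K = 1.39 MeV = 2.22×10^-13 J.
v = √(2K/m) = √(2·2.22×10^-13/1.67×10^-27) = 1.63×10^7 m/s.
r = mv/(qB) = (1.67×10^-27)(1.63×10^7) / [(1×1.60×10^-19)(3.58×10^-3)] = 47.6 m.

r ≈ 47.6 m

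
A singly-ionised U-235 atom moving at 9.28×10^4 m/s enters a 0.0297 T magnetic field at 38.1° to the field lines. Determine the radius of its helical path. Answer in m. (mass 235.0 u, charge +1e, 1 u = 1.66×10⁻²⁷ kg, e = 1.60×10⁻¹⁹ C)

r ≈ 4.70 m

Only the perpendicular component v⊥ = v sin38.1° = 5.73×10^4 m/s is bent by the field.
r = m v⊥ /(qB) = (3.90×10^-25)(5.73×10^4) / [(1×1.60×10^-19)(0.0297)] = 4.70 m.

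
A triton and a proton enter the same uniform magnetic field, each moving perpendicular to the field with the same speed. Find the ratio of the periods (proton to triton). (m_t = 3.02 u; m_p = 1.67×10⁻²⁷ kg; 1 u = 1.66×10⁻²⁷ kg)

ratio ≈ 0.333

T = 2πm/(qB) is independent of speed, so T₂/T₁ = (m₂/q₂)/(m₁/q₁).
T_{proton}/T_{triton} = (1.67×10^-27/1e) / (5.01×10^-27/1e) = 0.333.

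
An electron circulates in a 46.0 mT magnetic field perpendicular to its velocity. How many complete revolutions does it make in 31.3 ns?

N = 40

T = 2πm/(qB) = 2π(9.11×10^-31) / [(1×1.60×10^-19)(0.0460)] = 7.7771×10^-10 s.
N = t/T = 3.13×10^-8 / 7.7771×10^-10 ≈ 40.25, so 40 complete revolutions.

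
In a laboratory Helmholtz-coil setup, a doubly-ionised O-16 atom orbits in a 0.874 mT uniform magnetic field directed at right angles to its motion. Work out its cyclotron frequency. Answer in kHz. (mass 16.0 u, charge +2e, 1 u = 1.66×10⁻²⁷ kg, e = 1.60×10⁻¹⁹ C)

f = qB/(2πm) = (2×1.60×10^-19)(8.74×10^-4) / [2π(2.66×10^-26)] = 1680 Hz.

f ≈ 1.68 kHz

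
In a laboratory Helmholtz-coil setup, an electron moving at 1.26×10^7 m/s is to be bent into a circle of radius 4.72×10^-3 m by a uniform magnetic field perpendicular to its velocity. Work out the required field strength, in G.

B ≈ 152 G

qvB = mv²/r gives B = mv/(qr).
B = (9.11×10^-31)(1.26×10^7) / [(1×1.60×10^-19)(4.72×10^-3)] = 0.0152 T.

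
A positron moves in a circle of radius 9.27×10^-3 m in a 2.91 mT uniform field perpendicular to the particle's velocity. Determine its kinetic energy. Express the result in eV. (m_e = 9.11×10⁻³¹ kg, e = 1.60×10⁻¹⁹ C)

v = qBr/m = (1×1.60×10^-19)(2.91×10^-3)(9.27×10^-3) / (9.11×10^-31) = 4.74×10^6 m/s.
K = ½mv² = 0.5·(9.11×10^-31)·(4.74×10^6)² = 1.02×10^-17 J = 63.9 eV.

K ≈ 63.9 eV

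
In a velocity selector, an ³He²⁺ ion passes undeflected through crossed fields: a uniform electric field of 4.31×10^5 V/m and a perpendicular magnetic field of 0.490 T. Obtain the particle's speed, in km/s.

v ≈ 880 km/s

For zero net force, qE = qvB, so v = E/B.
v = (4.31×10^5) / (0.490) = 8.80×10^5 m/s.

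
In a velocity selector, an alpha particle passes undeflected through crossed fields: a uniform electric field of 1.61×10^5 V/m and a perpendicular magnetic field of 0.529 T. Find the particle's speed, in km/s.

For zero net force, qE = qvB, so v = E/B.
v = (1.61×10^5) / (0.529) = 3.04×10^5 m/s.

v ≈ 304 km/s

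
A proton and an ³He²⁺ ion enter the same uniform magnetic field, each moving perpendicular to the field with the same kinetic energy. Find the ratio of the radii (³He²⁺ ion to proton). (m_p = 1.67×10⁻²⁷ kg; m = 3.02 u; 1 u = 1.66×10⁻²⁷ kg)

r = √(2mK)/(qB) ⇒ at equal K, r ∝ √m/q.
r_{³He²⁺ ion}/r_{proton} = 0.866.

ratio ≈ 0.866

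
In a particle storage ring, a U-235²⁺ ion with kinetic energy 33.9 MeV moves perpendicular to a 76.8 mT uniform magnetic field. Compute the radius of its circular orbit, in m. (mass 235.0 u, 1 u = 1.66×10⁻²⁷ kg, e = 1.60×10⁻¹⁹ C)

Convert the energy: K = 33.9 MeV = 5.42×10^-12 J.
v = √(2K/m) = √(2·5.42×10^-12/3.90×10^-25) = 5.27×10^6 m/s.
r = mv/(qB) = (3.90×10^-25)(5.27×10^6) / [(2×1.60×10^-19)(0.0768)] = 83.7 m.

r ≈ 83.7 m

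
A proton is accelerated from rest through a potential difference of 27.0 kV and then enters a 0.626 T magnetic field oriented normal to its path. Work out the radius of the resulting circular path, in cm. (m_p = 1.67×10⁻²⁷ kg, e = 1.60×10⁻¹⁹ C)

The kinetic energy gained is K = qV = (1×1.60×10^-19)(2.70×10^4) = 4.32×10^-15 J.
v = √(2K/m) = 2.27×10^6 m/s.
r = mv/(qB) = (1.67×10^-27)(2.27×10^6) / [(1×1.60×10^-19)(0.626)] = 0.0379 m.

r ≈ 3.79 cm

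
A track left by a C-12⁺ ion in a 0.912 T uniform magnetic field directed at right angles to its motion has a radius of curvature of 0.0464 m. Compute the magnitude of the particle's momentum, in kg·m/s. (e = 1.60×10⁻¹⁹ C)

p ≈ 6.77×10^-21 kg·m/s

Since qvB = mv²/r, the momentum p = mv = qBr.
p = (1×1.60×10^-19)(0.912)(0.0464) = 6.77×10^-21 kg·m/s.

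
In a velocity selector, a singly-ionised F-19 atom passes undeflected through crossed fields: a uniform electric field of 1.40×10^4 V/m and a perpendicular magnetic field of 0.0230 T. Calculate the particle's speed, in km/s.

v ≈ 609 km/s

For zero net force, qE = qvB, so v = E/B.
v = (1.40×10^4) / (0.0230) = 6.09×10^5 m/s.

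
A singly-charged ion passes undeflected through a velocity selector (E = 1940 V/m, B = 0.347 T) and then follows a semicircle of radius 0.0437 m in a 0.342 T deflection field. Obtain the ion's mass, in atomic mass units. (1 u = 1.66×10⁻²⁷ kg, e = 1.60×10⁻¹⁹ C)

v = E/B₁ = 5590 m/s.
From r = mv/(qB₂), m = qB₂r/v = (1×1.60×10^-19)(0.342)(0.0437) / (5590) = 4.28×10^-25 kg.
In atomic mass units: m = 4.28×10^-25 / 1.66×10^-27 = 258 u.

m ≈ 258 u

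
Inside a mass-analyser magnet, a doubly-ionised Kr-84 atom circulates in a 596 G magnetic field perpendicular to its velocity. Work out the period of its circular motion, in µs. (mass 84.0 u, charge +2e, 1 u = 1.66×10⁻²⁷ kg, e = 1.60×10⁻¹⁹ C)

The cyclotron period is independent of speed: T = 2πm/(qB).
T = 2π(1.39×10^-25) / [(2×1.60×10^-19)(0.0596)] = 4.59×10^-5 s.

T ≈ 45.9 µs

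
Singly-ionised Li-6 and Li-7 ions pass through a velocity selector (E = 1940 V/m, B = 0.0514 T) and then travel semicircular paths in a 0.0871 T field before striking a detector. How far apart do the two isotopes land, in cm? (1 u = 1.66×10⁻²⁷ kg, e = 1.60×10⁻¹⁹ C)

Δd ≈ 0.899 cm

Both emerge at v = E/B₁ = 3.77×10^4 m/s.
r = mv/(qB₂), so r₁ = 0.02697 m and r₂ = 0.03147 m, giving Δr = 4.50×10^-3 m.
After a semicircle each ion lands a diameter 2r from the entry slit, so the separation is 2Δr = 8.99×10^-3 m.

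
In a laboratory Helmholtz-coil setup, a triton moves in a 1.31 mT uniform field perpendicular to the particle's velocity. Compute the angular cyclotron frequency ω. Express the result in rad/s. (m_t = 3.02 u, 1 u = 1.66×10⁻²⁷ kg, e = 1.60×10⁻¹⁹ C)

ω ≈ 4.18×10^4 rad/s

ω = qB/m = (1×1.60×10^-19)(1.31×10^-3) / (5.01×10^-27) = 4.18×10^4 rad/s.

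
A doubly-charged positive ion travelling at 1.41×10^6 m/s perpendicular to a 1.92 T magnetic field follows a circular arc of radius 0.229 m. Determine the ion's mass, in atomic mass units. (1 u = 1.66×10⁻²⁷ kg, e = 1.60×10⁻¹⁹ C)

m ≈ 60.1 u

qvB = mv²/r ⇒ m = qBr/v.
m = (2×1.60×10^-19)(1.92)(0.229) / (1.41×10^6) = 9.98×10^-26 kg = 60.1 u.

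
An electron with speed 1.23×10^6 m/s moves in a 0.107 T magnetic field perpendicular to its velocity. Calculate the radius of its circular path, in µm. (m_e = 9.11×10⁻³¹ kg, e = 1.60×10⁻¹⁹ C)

The magnetic force provides the centripetal force: qvB = mv²/r, so r = mv/(qB).
r = (9.11×10^-31 kg)(1.23×10^6 m/s) / [(1×1.60×10^-19 C)(0.107 T)] = 6.55×10^-5 m.

r ≈ 65.5 µm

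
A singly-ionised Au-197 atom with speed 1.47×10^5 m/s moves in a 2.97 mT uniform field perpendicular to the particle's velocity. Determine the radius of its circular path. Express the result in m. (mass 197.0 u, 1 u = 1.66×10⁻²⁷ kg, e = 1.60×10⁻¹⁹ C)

r ≈ 101 m

The magnetic force provides the centripetal force: qvB = mv²/r, so r = mv/(qB).
r = (3.27×10^-25 kg)(1.47×10^5 m/s) / [(1×1.60×10^-19 C)(2.97×10^-3 T)] = 101 m.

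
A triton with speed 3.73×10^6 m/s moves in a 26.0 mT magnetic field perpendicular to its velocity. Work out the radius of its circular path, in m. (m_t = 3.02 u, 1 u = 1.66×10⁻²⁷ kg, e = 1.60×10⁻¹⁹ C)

r ≈ 4.50 m

The magnetic force provides the centripetal force: qvB = mv²/r, so r = mv/(qB).
r = (5.01×10^-27 kg)(3.73×10^6 m/s) / [(1×1.60×10^-19 C)(0.0260 T)] = 4.50 m.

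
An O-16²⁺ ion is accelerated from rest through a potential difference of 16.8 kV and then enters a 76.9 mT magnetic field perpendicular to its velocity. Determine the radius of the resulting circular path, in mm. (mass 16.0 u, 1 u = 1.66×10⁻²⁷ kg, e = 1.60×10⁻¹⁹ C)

The kinetic energy gained is K = qV = (2×1.60×10^-19)(1.68×10^4) = 5.38×10^-15 J.
v = √(2K/m) = 6.36×10^5 m/s.
r = mv/(qB) = (2.66×10^-26)(6.36×10^5) / [(2×1.60×10^-19)(0.0769)] = 0.687 m.

r ≈ 687 mm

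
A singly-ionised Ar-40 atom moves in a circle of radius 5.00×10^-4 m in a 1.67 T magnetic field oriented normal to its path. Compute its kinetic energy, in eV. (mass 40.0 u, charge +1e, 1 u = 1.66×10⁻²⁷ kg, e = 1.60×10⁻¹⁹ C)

v = qBr/m = (1×1.60×10^-19)(1.67)(5.00×10^-4) / (6.64×10^-26) = 2010 m/s.
K = ½mv² = 0.5·(6.64×10^-26)·(2010)² = 1.34×10^-19 J = 0.840 eV.

K ≈ 0.840 eV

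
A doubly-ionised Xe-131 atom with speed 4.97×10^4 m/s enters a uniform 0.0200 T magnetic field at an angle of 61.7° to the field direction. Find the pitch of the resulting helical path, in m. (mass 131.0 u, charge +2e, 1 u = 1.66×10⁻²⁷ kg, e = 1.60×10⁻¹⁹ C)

The velocity component along B is v∥ = v cos61.7° = 2.36×10^4 m/s.
The cyclotron period T = 2πm/(qB) = 2.13×10^-4 s is set by m, q, B alone.
Pitch = v∥·T = (2.36×10^4)(2.13×10^-4) = 5.03 m.

pitch ≈ 5.03 m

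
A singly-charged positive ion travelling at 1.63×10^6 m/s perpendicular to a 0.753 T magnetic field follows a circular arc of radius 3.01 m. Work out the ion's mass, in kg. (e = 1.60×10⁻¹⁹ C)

m ≈ 2.22×10^-25 kg

qvB = mv²/r ⇒ m = qBr/v.
m = (1×1.60×10^-19)(0.753)(3.01) / (1.63×10^6) = 2.22×10^-25 kg.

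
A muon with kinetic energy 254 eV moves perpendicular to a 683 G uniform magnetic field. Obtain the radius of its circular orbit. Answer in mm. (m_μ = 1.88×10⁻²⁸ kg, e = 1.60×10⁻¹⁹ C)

Convert the energy: K = 254 eV = 4.06×10^-17 J.
v = √(2K/m) = √(2·4.06×10^-17/1.88×10^-28) = 6.58×10^5 m/s.
r = mv/(qB) = (1.88×10^-28)(6.58×10^5) / [(1×1.60×10^-19)(0.0683)] = 0.0113 m.

r ≈ 11.3 mm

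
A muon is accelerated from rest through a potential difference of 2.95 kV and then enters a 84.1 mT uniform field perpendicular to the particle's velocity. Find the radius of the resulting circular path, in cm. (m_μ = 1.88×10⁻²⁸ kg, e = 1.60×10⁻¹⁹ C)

The kinetic energy gained is K = qV = (1×1.60×10^-19)(2950) = 4.72×10^-16 J.
v = √(2K/m) = 2.24×10^6 m/s.
r = mv/(qB) = (1.88×10^-28)(2.24×10^6) / [(1×1.60×10^-19)(0.0841)] = 0.0313 m.

r ≈ 3.13 cm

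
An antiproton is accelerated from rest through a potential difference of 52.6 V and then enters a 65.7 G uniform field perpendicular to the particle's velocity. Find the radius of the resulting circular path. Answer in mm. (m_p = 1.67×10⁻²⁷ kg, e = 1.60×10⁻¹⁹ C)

The kinetic energy gained is K = qV = (1×1.60×10^-19)(52.6) = 8.42×10^-18 J.
v = √(2K/m) = 1.00×10^5 m/s.
r = mv/(qB) = (1.67×10^-27)(1.00×10^5) / [(1×1.60×10^-19)(6.57×10^-3)] = 0.159 m.

r ≈ 159 mm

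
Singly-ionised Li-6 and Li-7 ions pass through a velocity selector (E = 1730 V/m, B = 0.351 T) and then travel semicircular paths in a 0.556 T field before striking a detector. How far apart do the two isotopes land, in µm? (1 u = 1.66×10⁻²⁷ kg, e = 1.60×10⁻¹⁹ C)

Δd ≈ 184 µm

Both emerge at v = E/B₁ = 4930 m/s.
r = mv/(qB₂), so r₁ = 5.518×10^-4 m and r₂ = 6.438×10^-4 m, giving Δr = 9.20×10^-5 m.
After a semicircle each ion lands a diameter 2r from the entry slit, so the separation is 2Δr = 1.84×10^-4 m.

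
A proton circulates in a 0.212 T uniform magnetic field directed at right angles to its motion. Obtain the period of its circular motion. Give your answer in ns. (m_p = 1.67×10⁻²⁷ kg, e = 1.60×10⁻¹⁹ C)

T ≈ 309 ns

The cyclotron period is independent of speed: T = 2πm/(qB).
T = 2π(1.67×10^-27) / [(1×1.60×10^-19)(0.212)] = 3.09×10^-7 s.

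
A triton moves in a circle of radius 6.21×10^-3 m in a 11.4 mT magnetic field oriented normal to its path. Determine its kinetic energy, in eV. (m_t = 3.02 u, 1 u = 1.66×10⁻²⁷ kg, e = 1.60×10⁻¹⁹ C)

K ≈ 0.0800 eV

v = qBr/m = (1×1.60×10^-19)(0.0114)(6.21×10^-3) / (5.01×10^-27) = 2260 m/s.
K = ½mv² = 0.5·(5.01×10^-27)·(2260)² = 1.28×10^-20 J = 0.0800 eV.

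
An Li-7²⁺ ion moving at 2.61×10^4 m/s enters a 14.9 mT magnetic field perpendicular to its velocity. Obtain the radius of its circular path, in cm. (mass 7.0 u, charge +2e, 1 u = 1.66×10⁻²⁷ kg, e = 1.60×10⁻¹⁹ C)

The magnetic force provides the centripetal force: qvB = mv²/r, so r = mv/(qB).
r = (1.16×10^-26 kg)(2.61×10^4 m/s) / [(2×1.60×10^-19 C)(0.0149 T)] = 0.0636 m.

r ≈ 6.36 cm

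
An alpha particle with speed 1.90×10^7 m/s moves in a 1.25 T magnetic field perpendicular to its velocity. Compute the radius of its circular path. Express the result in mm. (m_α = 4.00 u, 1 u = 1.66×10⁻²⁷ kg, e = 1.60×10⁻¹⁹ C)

r ≈ 315 mm

The magnetic force provides the centripetal force: qvB = mv²/r, so r = mv/(qB).
r = (6.64×10^-27 kg)(1.90×10^7 m/s) / [(2×1.60×10^-19 C)(1.25 T)] = 0.315 m.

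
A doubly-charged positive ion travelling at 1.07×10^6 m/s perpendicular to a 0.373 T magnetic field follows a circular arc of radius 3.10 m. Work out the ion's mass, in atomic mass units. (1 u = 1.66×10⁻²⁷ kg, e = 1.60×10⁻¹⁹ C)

m ≈ 208 u

qvB = mv²/r ⇒ m = qBr/v.
m = (2×1.60×10^-19)(0.373)(3.10) / (1.07×10^6) = 3.46×10^-25 kg = 208 u.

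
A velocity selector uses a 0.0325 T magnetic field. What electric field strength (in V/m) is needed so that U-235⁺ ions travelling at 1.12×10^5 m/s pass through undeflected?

qE = qvB ⇒ E = vB = (1.12×10^5)(0.0325) = 3640 V/m.

E ≈ 3640 V/m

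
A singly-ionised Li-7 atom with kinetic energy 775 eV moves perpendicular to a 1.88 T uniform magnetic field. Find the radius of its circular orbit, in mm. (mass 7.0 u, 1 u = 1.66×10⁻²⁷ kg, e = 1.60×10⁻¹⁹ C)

r ≈ 5.64 mm

Convert the energy: K = 775 eV = 1.24×10^-16 J.
v = √(2K/m) = √(2·1.24×10^-16/1.16×10^-26) = 1.46×10^5 m/s.
r = mv/(qB) = (1.16×10^-26)(1.46×10^5) / [(1×1.60×10^-19)(1.88)] = 5.64×10^-3 m.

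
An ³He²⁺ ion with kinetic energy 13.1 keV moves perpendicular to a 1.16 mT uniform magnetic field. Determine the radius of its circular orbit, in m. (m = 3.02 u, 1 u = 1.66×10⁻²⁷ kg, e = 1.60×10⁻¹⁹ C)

r ≈ 12.3 m

Convert the energy: K = 13.1 keV = 2.10×10^-15 J.
v = √(2K/m) = √(2·2.10×10^-15/5.01×10^-27) = 9.14×10^5 m/s.
r = mv/(qB) = (5.01×10^-27)(9.14×10^5) / [(2×1.60×10^-19)(1.16×10^-3)] = 12.3 m.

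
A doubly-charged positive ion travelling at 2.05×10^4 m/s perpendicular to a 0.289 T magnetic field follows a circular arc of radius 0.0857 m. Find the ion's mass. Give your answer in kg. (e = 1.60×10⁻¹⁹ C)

qvB = mv²/r ⇒ m = qBr/v.
m = (2×1.60×10^-19)(0.289)(0.0857) / (2.05×10^4) = 3.87×10^-25 kg.

m ≈ 3.87×10^-25 kg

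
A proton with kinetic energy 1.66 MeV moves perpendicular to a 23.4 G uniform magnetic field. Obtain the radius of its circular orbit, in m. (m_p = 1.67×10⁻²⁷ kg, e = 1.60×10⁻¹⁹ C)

Convert the energy: K = 1.66 MeV = 2.66×10^-13 J.
v = √(2K/m) = √(2·2.66×10^-13/1.67×10^-27) = 1.78×10^7 m/s.
r = mv/(qB) = (1.67×10^-27)(1.78×10^7) / [(1×1.60×10^-19)(2.34×10^-3)] = 79.6 m.

r ≈ 79.6 m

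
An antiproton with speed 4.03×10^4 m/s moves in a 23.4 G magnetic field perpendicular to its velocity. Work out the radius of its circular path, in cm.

r ≈ 18.0 cm

The magnetic force provides the centripetal force: qvB = mv²/r, so r = mv/(qB).
r = (1.67×10^-27 kg)(4.03×10^4 m/s) / [(1×1.60×10^-19 C)(2.34×10^-3 T)] = 0.180 m.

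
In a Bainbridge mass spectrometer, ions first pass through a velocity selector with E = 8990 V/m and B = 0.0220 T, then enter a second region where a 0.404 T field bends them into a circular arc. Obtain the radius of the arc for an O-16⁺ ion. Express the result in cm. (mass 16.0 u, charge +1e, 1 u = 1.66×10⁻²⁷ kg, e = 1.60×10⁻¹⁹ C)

The selector passes v = E/B = 8990/0.0220 = 4.09×10^5 m/s.
In the deflection region, r = mv/(qB₂) = (2.66×10^-26)(4.09×10^5) / [(1×1.60×10^-19)(0.404)] = 0.168 m.

r ≈ 16.8 cm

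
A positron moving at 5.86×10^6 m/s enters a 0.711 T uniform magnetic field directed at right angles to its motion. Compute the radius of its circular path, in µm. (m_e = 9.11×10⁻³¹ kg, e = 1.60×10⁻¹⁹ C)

r ≈ 46.9 µm

The magnetic force provides the centripetal force: qvB = mv²/r, so r = mv/(qB).
r = (9.11×10^-31 kg)(5.86×10^6 m/s) / [(1×1.60×10^-19 C)(0.711 T)] = 4.69×10^-5 m.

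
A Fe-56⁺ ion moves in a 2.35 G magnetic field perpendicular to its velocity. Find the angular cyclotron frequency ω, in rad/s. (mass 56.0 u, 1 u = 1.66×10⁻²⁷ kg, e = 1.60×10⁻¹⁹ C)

ω ≈ 404 rad/s

ω = qB/m = (1×1.60×10^-19)(2.35×10^-4) / (9.30×10^-26) = 404 rad/s.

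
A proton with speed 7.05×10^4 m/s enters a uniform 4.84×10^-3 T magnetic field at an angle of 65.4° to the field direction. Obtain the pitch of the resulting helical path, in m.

The velocity component along B is v∥ = v cos65.4° = 2.93×10^4 m/s.
The cyclotron period T = 2πm/(qB) = 1.35×10^-5 s is set by m, q, B alone.
Pitch = v∥·T = (2.93×10^4)(1.35×10^-5) = 0.398 m.

pitch ≈ 0.398 m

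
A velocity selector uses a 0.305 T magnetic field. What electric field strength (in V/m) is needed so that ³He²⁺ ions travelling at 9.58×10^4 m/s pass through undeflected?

qE = qvB ⇒ E = vB = (9.58×10^4)(0.305) = 2.92×10^4 V/m.

E ≈ 2.92×10^4 V/m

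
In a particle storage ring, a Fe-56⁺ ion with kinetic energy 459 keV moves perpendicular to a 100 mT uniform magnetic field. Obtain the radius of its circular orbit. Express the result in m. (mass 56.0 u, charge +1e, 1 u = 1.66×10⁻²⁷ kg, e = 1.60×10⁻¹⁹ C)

Convert the energy: K = 459 keV = 7.34×10^-14 J.
v = √(2K/m) = √(2·7.34×10^-14/9.30×10^-26) = 1.26×10^6 m/s.
r = mv/(qB) = (9.30×10^-26)(1.26×10^6) / [(1×1.60×10^-19)(0.100)] = 7.30 m.

r ≈ 7.30 m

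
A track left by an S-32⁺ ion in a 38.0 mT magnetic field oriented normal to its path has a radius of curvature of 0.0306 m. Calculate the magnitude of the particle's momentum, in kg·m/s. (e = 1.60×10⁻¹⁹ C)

p ≈ 1.86×10^-22 kg·m/s

Since qvB = mv²/r, the momentum p = mv = qBr.
p = (1×1.60×10^-19)(0.0380)(0.0306) = 1.86×10^-22 kg·m/s.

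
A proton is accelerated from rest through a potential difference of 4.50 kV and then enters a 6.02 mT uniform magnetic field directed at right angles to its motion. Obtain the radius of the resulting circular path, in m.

r ≈ 1.61 m

The kinetic energy gained is K = qV = (1×1.60×10^-19)(4500) = 7.20×10^-16 J.
v = √(2K/m) = 9.29×10^5 m/s.
r = mv/(qB) = (1.67×10^-27)(9.29×10^5) / [(1×1.60×10^-19)(6.02×10^-3)] = 1.61 m.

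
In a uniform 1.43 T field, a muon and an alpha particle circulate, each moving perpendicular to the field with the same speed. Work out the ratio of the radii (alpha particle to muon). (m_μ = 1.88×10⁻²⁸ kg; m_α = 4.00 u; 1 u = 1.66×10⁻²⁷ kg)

r = mv/(qB) ⇒ at equal v, r ∝ m/q.
r_{alpha particle}/r_{muon} = 17.7.

ratio ≈ 17.7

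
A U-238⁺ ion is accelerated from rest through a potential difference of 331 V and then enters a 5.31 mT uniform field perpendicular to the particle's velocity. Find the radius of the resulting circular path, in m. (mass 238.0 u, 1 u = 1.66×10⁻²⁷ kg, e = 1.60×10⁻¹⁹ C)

r ≈ 7.61 m

The kinetic energy gained is K = qV = (1×1.60×10^-19)(331) = 5.30×10^-17 J.
v = √(2K/m) = 1.64×10^4 m/s.
r = mv/(qB) = (3.95×10^-25)(1.64×10^4) / [(1×1.60×10^-19)(5.31×10^-3)] = 7.61 m.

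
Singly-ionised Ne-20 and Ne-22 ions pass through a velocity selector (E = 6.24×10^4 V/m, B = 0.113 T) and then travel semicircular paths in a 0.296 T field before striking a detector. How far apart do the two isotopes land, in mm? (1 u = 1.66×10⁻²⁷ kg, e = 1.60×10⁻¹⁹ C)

Δd ≈ 77.4 mm

Both emerge at v = E/B₁ = 5.52×10^5 m/s.
r = mv/(qB₂), so r₁ = 0.3871 m and r₂ = 0.4258 m, giving Δr = 0.0387 m.
After a semicircle each ion lands a diameter 2r from the entry slit, so the separation is 2Δr = 0.0774 m.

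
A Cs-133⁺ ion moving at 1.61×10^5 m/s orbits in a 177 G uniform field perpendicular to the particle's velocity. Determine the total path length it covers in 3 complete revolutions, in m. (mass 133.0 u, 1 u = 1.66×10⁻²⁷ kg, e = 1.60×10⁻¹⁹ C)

L ≈ 237 m

r = mv/(qB) = 12.6 m, so one revolution covers 2πr = 78.9 m.
In 3 revolutions: L = 3·2πr = 237 m.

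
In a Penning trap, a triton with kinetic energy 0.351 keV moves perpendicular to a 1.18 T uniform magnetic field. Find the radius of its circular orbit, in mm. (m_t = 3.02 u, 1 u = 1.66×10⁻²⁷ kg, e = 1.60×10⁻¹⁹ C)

r ≈ 3.97 mm

Convert the energy: K = 0.351 keV = 5.62×10^-17 J.
v = √(2K/m) = √(2·5.62×10^-17/5.01×10^-27) = 1.50×10^5 m/s.
r = mv/(qB) = (5.01×10^-27)(1.50×10^5) / [(1×1.60×10^-19)(1.18)] = 3.97×10^-3 m.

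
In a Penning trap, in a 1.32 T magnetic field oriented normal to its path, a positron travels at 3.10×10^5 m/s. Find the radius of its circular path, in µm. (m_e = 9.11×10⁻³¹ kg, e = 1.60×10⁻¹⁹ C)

The magnetic force provides the centripetal force: qvB = mv²/r, so r = mv/(qB).
r = (9.11×10^-31 kg)(3.10×10^5 m/s) / [(1×1.60×10^-19 C)(1.32 T)] = 1.34×10^-6 m.

r ≈ 1.34 µm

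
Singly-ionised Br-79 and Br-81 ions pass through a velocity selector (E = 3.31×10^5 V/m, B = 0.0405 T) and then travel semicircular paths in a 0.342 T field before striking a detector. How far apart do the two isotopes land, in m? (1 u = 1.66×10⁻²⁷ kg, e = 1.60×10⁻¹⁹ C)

Δd ≈ 0.992 m

Both emerge at v = E/B₁ = 8.17×10^6 m/s.
r = mv/(qB₂), so r₁ = 19.587 m and r₂ = 20.083 m, giving Δr = 0.496 m.
After a semicircle each ion lands a diameter 2r from the entry slit, so the separation is 2Δr = 0.992 m.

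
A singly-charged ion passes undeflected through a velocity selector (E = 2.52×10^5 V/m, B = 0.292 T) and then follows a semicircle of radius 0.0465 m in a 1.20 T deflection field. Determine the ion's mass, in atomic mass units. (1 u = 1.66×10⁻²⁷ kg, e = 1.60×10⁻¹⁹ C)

m ≈ 6.23 u

v = E/B₁ = 8.63×10^5 m/s.
From r = mv/(qB₂), m = qB₂r/v = (1×1.60×10^-19)(1.20)(0.0465) / (8.63×10^5) = 1.03×10^-26 kg.
In atomic mass units: m = 1.03×10^-26 / 1.66×10^-27 = 6.23 u.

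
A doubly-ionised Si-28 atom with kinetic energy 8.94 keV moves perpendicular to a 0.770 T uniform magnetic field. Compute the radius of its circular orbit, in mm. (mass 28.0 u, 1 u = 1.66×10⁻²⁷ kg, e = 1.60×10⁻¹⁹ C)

r ≈ 46.8 mm

Convert the energy: K = 8.94 keV = 1.43×10^-15 J.
v = √(2K/m) = √(2·1.43×10^-15/4.65×10^-26) = 2.48×10^5 m/s.
r = mv/(qB) = (4.65×10^-26)(2.48×10^5) / [(2×1.60×10^-19)(0.770)] = 0.0468 m.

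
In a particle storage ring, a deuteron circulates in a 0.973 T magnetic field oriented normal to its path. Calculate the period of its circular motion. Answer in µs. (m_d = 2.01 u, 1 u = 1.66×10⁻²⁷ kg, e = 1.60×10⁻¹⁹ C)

T ≈ 0.135 µs

The cyclotron period is independent of speed: T = 2πm/(qB).
T = 2π(3.34×10^-27) / [(1×1.60×10^-19)(0.973)] = 1.35×10^-7 s.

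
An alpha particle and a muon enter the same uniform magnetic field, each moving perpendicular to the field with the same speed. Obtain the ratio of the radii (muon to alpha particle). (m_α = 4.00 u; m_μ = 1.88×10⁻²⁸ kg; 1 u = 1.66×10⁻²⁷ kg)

ratio ≈ 0.0566

r = mv/(qB) ⇒ at equal v, r ∝ m/q.
r_{muon}/r_{alpha particle} = 0.0566.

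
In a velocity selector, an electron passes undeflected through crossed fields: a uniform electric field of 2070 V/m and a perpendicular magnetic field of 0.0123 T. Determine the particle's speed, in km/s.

For zero net force, qE = qvB, so v = E/B.
v = (2070) / (0.0123) = 1.68×10^5 m/s.

v ≈ 168 km/s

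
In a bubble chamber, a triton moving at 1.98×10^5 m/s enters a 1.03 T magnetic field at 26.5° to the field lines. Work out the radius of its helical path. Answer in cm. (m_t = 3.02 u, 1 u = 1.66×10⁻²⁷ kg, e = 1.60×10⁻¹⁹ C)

Only the perpendicular component v⊥ = v sin26.5° = 8.83×10^4 m/s is bent by the field.
r = m v⊥ /(qB) = (5.01×10^-27)(8.83×10^4) / [(1×1.60×10^-19)(1.03)] = 2.69×10^-3 m.

r ≈ 0.269 cm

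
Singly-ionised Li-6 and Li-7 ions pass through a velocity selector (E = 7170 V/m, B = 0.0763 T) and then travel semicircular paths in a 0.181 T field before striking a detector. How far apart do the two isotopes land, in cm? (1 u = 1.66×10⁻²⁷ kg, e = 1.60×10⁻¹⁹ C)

Both emerge at v = E/B₁ = 9.40×10^4 m/s.
r = mv/(qB₂), so r₁ = 0.03232 m and r₂ = 0.03771 m, giving Δr = 5.39×10^-3 m.
After a semicircle each ion lands a diameter 2r from the entry slit, so the separation is 2Δr = 0.0108 m.

Δd ≈ 1.08 cm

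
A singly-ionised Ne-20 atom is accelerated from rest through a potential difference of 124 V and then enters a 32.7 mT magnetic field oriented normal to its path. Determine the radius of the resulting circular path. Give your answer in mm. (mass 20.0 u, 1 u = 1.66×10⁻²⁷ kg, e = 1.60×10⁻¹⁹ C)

The kinetic energy gained is K = qV = (1×1.60×10^-19)(124) = 1.98×10^-17 J.
v = √(2K/m) = 3.46×10^4 m/s.
r = mv/(qB) = (3.32×10^-26)(3.46×10^4) / [(1×1.60×10^-19)(0.0327)] = 0.219 m.

r ≈ 219 mm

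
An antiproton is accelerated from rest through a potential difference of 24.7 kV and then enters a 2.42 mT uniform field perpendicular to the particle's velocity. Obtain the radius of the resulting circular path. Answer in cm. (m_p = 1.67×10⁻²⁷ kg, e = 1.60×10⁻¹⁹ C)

The kinetic energy gained is K = qV = (1×1.60×10^-19)(2.47×10^4) = 3.95×10^-15 J.
v = √(2K/m) = 2.18×10^6 m/s.
r = mv/(qB) = (1.67×10^-27)(2.18×10^6) / [(1×1.60×10^-19)(2.42×10^-3)] = 9.38 m.

r ≈ 938 cm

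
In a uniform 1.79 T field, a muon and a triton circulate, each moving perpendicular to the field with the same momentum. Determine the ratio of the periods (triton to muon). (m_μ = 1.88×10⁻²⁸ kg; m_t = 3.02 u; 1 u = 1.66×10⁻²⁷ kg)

T = 2πm/(qB) is independent of speed, so T₂/T₁ = (m₂/q₂)/(m₁/q₁).
T_{triton}/T_{muon} = (5.01×10^-27/1e) / (1.88×10^-28/1e) = 26.7.

ratio ≈ 26.7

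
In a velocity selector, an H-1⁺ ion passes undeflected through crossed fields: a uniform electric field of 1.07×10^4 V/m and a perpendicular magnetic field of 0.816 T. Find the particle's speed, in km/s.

For zero net force, qE = qvB, so v = E/B.
v = (1.07×10^4) / (0.816) = 1.31×10^4 m/s.

v ≈ 13.1 km/s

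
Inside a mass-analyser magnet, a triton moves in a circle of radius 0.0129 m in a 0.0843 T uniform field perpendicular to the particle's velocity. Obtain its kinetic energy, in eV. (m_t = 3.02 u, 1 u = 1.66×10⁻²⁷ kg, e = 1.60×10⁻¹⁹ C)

K ≈ 18.9 eV

v = qBr/m = (1×1.60×10^-19)(0.0843)(0.0129) / (5.01×10^-27) = 3.47×10^4 m/s.
K = ½mv² = 0.5·(5.01×10^-27)·(3.47×10^4)² = 3.02×10^-18 J = 18.9 eV.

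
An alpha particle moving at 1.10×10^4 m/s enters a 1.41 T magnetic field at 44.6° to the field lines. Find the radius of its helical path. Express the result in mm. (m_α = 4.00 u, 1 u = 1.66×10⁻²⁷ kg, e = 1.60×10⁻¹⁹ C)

r ≈ 0.114 mm

Only the perpendicular component v⊥ = v sin44.6° = 7720 m/s is bent by the field.
r = m v⊥ /(qB) = (6.64×10^-27)(7720) / [(2×1.60×10^-19)(1.41)] = 1.14×10^-4 m.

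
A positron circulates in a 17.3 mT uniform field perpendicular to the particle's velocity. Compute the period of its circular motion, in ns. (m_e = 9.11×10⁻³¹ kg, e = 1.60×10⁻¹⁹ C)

The cyclotron period is independent of speed: T = 2πm/(qB).
T = 2π(9.11×10^-31) / [(1×1.60×10^-19)(0.0173)] = 2.07×10^-9 s.

T ≈ 2.07 ns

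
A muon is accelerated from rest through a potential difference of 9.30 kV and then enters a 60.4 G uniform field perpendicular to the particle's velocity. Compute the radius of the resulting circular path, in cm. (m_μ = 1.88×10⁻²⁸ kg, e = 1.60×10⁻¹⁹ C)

r ≈ 77.4 cm

The kinetic energy gained is K = qV = (1×1.60×10^-19)(9300) = 1.49×10^-15 J.
v = √(2K/m) = 3.98×10^6 m/s.
r = mv/(qB) = (1.88×10^-28)(3.98×10^6) / [(1×1.60×10^-19)(6.04×10^-3)] = 0.774 m.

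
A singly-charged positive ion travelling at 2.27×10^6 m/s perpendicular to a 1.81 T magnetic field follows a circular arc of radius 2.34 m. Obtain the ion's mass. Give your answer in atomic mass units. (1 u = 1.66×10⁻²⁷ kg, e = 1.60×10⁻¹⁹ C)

qvB = mv²/r ⇒ m = qBr/v.
m = (1×1.60×10^-19)(1.81)(2.34) / (2.27×10^6) = 2.99×10^-25 kg = 180 u.

m ≈ 180 u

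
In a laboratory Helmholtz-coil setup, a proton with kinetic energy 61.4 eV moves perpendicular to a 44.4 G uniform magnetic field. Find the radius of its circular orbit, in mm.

r ≈ 255 mm

Convert the energy: K = 61.4 eV = 9.82×10^-18 J.
v = √(2K/m) = √(2·9.82×10^-18/1.67×10^-27) = 1.08×10^5 m/s.
r = mv/(qB) = (1.67×10^-27)(1.08×10^5) / [(1×1.60×10^-19)(4.44×10^-3)] = 0.255 m.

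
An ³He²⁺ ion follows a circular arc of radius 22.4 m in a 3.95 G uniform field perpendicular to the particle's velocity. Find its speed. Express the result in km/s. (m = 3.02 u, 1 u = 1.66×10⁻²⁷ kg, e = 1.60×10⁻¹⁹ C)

From qvB = mv²/r, v = qBr/m.
v = (2×1.60×10^-19)(3.95×10^-4)(22.4) / (5.01×10^-27) = 5.65×10^5 m/s.

v ≈ 565 km/s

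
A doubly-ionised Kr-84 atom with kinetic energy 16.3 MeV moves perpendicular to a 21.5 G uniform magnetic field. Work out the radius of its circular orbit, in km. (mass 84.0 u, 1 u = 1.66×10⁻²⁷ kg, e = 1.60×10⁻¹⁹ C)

Convert the energy: K = 16.3 MeV = 2.61×10^-12 J.
v = √(2K/m) = √(2·2.61×10^-12/1.39×10^-25) = 6.12×10^6 m/s.
r = mv/(qB) = (1.39×10^-25)(6.12×10^6) / [(2×1.60×10^-19)(2.15×10^-3)] = 1240 m.

r ≈ 1.24 km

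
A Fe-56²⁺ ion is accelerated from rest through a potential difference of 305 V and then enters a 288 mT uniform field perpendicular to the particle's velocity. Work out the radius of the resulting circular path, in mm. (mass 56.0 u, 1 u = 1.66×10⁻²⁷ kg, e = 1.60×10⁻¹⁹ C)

r ≈ 46.2 mm

The kinetic energy gained is K = qV = (2×1.60×10^-19)(305) = 9.76×10^-17 J.
v = √(2K/m) = 4.58×10^4 m/s.
r = mv/(qB) = (9.30×10^-26)(4.58×10^4) / [(2×1.60×10^-19)(0.288)] = 0.0462 m.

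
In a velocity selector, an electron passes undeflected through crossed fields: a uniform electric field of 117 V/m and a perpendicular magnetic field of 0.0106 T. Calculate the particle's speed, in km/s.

For zero net force, qE = qvB, so v = E/B.
v = (117) / (0.0106) = 1.10×10^4 m/s.

v ≈ 11.0 km/s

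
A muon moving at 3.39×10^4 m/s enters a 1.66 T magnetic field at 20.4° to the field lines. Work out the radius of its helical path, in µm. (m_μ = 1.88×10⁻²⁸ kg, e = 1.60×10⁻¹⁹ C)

Only the perpendicular component v⊥ = v sin20.4° = 1.18×10^4 m/s is bent by the field.
r = m v⊥ /(qB) = (1.88×10^-28)(1.18×10^4) / [(1×1.60×10^-19)(1.66)] = 8.36×10^-6 m.

r ≈ 8.36 µm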